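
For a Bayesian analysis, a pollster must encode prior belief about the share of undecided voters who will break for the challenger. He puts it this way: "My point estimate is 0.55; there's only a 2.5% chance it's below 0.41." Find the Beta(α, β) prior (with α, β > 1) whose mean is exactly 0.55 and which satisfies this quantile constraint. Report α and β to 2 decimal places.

α ≈ 26.64, β ≈ 21.80

With mean 0.55 fixed, write α = 0.55s, β = 0.45s where s = α+β.
Need P(θ < 0.41) = 0.025 under Beta(0.55s, 0.45s). Normal approximation: (q−m)/√(m(1−m)/s) ≈ z_{0.025} = -1.96, so s ≈ 0.55·0.45·(-1.96)²/(0.41−0.55)² = 48.5.
At s = 48.5: P(θ<0.41) ≈ 0.025. Adjusting to match 0.025 gives s ≈ 48.43.
So α = 0.55·48.43 ≈ 26.64, β = 0.45·48.43 ≈ 21.80.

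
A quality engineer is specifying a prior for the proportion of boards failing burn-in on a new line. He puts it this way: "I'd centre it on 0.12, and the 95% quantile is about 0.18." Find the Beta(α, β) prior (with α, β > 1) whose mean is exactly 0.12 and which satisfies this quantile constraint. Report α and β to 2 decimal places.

With mean 0.12 fixed, write α = 0.12s, β = 0.88s where s = α+β.
Need P(θ < 0.18) = 0.95 under Beta(0.12s, 0.88s). Normal approximation: (q−m)/√(m(1−m)/s) ≈ z_{0.95} = 1.64, so s ≈ 0.12·0.88·(1.64)²/(0.18−0.12)² = 79.4.
At s = 79.4: P(θ<0.18) ≈ 0.939. Adjusting to match 0.95 gives s ≈ 91.38.
So α = 0.12·91.38 ≈ 10.97, β = 0.88·91.38 ≈ 80.41.

α ≈ 10.97, β ≈ 80.41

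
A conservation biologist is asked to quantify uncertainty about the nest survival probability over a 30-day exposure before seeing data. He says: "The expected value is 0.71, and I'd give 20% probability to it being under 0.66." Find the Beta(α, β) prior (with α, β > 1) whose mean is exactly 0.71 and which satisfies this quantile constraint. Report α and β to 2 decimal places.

With mean 0.71 fixed, write α = 0.71s, β = 0.29s where s = α+β.
Need P(θ < 0.66) = 0.2 under Beta(0.71s, 0.29s). Normal approximation: (q−m)/√(m(1−m)/s) ≈ z_{0.2} = -0.842, so s ≈ 0.71·0.29·(-0.842)²/(0.66−0.71)² = 58.3.
At s = 58.3: P(θ<0.66) ≈ 0.197. Adjusting to match 0.2 gives s ≈ 56.57.
So α = 0.71·56.57 ≈ 40.16, β = 0.29·56.57 ≈ 16.40.

α ≈ 40.16, β ≈ 16.40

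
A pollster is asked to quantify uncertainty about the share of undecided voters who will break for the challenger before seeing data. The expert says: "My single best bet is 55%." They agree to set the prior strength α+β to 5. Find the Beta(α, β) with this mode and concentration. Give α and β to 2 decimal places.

For α,β > 1 the Beta mode is (α−1)/(α+β−2). With α+β = 5, the mode is (α−1)/3.
Set (α−1)/3 = 0.55 → α = 1 + 0.55·3 = 2.65.
β = 5 − α = 2.35.

α = 2.65, β = 2.35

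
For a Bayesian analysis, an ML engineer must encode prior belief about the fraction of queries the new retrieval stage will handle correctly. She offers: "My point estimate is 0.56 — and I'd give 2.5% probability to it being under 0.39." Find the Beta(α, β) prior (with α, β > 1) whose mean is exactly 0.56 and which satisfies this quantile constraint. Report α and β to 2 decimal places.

With mean 0.56 fixed, write α = 0.56s, β = 0.44s where s = α+β.
Need P(θ < 0.39) = 0.025 under Beta(0.56s, 0.44s). Normal approximation: (q−m)/√(m(1−m)/s) ≈ z_{0.025} = -1.96, so s ≈ 0.56·0.44·(-1.96)²/(0.39−0.56)² = 32.8.
At s = 32.8: P(θ<0.39) ≈ 0.025. Adjusting to match 0.025 gives s ≈ 32.66.
So α = 0.56·32.66 ≈ 18.29, β = 0.44·32.66 ≈ 14.37.

α ≈ 18.29, β ≈ 14.37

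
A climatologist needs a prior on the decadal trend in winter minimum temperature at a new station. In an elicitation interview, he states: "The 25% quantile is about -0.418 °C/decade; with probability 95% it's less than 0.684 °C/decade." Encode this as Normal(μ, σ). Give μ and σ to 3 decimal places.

μ = -0.098, σ = 0.475

The p-quantile of Normal(μ,σ) is μ + z_p·σ, with z_{0.25} = -0.6745 and z_{0.95} = 1.645.
Eliminate σ: μ = (z₂·x₁ − z₁·x₂)/(z₂ − z₁) = (1.645·-0.418 − (-0.6745)·0.684)/2.319 = -0.098.
Then σ = (x₂ − x₁)/(z₂ − z₁) = (0.684 − -0.418)/2.319 = 0.475.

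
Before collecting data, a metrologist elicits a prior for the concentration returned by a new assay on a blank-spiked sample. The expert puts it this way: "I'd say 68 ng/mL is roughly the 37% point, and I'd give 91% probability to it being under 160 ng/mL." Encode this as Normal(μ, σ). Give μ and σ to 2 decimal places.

μ = 86.25, σ = 55.00

For Normal(μ,σ), the p-quantile is μ + z_p·σ. Here z_{0.37} = -0.3319, z_{0.91} = 1.341.
So 68 = μ − 0.3319σ and 160 = μ + 1.341σ.
Subtracting: σ = (160 − 68)/(1.341 − (-0.3319)) = 55.00.
Then μ = 68 − (-0.3319)·55.00 = 86.25.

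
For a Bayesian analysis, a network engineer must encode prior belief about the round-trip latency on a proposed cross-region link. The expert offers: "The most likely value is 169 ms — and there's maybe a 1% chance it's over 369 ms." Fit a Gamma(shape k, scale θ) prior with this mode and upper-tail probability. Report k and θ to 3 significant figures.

Gamma(k,θ) with k>1 has mode (k−1)θ, so θ = 169/(k−1).
Need P(X < 369) = 0.99 with θ tied to k this way. Start at k = 2, θ = 169: P(X<369) ≈ 0.641.
Too low — raise k to concentrate. Iterating converges to k ≈ 8.92.
Then θ = 169/(8.92−1) ≈ 21.3.

k ≈ 8.92, θ ≈ 21.3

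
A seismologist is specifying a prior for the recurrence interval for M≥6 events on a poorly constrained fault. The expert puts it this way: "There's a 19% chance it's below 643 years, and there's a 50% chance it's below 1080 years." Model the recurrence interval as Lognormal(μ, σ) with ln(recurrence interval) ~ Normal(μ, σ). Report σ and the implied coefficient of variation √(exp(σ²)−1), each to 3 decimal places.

σ ≈ 0.591, CV ≈ 0.646

If T ~ Lognormal(μ,σ) then ln T ~ Normal(μ,σ), so the p-quantile of ln T is μ + z_p·σ.
ln(643) = 6.466 and ln(1080) = 6.985; z_{0.19} = -0.8779, z_{0.5} = 0.
σ = (6.985 − 6.466)/(0 − (-0.8779)) = 0.591.
μ = 6.466 − (-0.8779)·0.591 = 6.985.
CV = √(exp(σ²)−1) = √(exp(0.3489)−1) = 0.646.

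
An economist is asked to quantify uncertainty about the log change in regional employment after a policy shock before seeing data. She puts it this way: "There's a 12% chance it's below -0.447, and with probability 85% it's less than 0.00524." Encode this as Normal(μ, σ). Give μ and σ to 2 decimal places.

μ = -0.21, σ = 0.20

For Normal(μ,σ), the p-quantile is μ + z_p·σ. Here z_{0.12} = -1.175, z_{0.85} = 1.036.
So -0.447 = μ − 1.175σ and 0.00524 = μ + 1.036σ.
Subtracting: σ = (0.00524 − -0.447)/(1.036 − (-1.175)) = 0.20.
Then μ = -0.447 − (-1.175)·0.20 = -0.21.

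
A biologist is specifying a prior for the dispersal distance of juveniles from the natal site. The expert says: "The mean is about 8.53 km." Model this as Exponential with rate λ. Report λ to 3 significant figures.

λ ≈ 0.117

Exponential mean = 1/λ, so λ = 1/8.53 = 0.117.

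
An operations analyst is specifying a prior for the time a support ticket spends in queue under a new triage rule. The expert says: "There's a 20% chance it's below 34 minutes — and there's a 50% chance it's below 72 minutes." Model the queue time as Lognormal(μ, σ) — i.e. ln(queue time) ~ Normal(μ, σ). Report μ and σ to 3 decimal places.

μ ≈ 4.277, σ ≈ 0.892

If T ~ Lognormal(μ,σ) then ln T ~ Normal(μ,σ), so the p-quantile of ln T is μ + z_p·σ.
ln(34) = 3.526 and ln(72) = 4.277; z_{0.2} = -0.8416, z_{0.5} = 0.
σ = (4.277 − 3.526)/(0 − (-0.8416)) = 0.892.
μ = 3.526 − (-0.8416)·0.892 = 4.277.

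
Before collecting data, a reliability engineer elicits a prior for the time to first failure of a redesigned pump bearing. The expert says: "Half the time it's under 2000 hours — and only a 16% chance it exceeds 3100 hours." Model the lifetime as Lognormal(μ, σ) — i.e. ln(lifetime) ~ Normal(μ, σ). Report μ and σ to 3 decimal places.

If T ~ Lognormal(μ,σ) then ln T ~ Normal(μ,σ), so the p-quantile of ln T is μ + z_p·σ.
ln(2000) = 7.601 and ln(3100) = 8.039; z_{0.5} = 0, z_{0.84} = 0.9945.
σ = (8.039 − 7.601)/(0.9945 − (0)) = 0.441.
μ = 7.601 − (0)·0.441 = 7.601.

μ ≈ 7.601, σ ≈ 0.441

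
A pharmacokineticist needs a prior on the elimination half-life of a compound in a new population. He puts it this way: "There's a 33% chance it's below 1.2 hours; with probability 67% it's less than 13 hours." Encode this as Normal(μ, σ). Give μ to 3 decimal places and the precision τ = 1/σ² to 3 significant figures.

The p-quantile of Normal(μ,σ) is μ + z_p·σ, with z_{0.33} = -0.4399 and z_{0.67} = 0.4399.
Eliminate σ: μ = (z₂·x₁ − z₁·x₂)/(z₂ − z₁) = (0.4399·1.2 − (-0.4399)·13)/0.8798 = 7.100.
Then σ = (x₂ − x₁)/(z₂ − z₁) = (13 − 1.2)/0.8798 = 13.412.
Precision τ = 1/σ² = 1/13.41² = 0.00556.

μ = 7.100, τ = 0.00556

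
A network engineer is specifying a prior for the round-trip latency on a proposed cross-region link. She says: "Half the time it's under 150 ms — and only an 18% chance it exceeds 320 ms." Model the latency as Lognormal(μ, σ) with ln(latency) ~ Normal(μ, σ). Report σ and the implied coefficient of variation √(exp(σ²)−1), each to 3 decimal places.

σ ≈ 0.828, CV ≈ 0.992

If T ~ Lognormal(μ,σ) then ln T ~ Normal(μ,σ), so the p-quantile of ln T is μ + z_p·σ.
ln(150) = 5.011 and ln(320) = 5.768; z_{0.5} = 0, z_{0.82} = 0.9154.
σ = (5.768 − 5.011)/(0.9154 − (0)) = 0.828.
μ = 5.011 − (0)·0.828 = 5.011.
CV = √(exp(σ²)−1) = √(exp(0.6852)−1) = 0.992.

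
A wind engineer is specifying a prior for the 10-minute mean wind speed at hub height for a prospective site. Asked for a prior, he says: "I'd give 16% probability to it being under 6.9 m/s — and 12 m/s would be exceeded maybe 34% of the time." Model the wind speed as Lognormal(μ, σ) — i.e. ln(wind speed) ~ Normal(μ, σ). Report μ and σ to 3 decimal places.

μ ≈ 2.323, σ ≈ 0.393

If T ~ Lognormal(μ,σ) then ln T ~ Normal(μ,σ), so the p-quantile of ln T is μ + z_p·σ.
ln(6.9) = 1.932 and ln(12) = 2.485; z_{0.16} = -0.9945, z_{0.66} = 0.4125.
σ = (2.485 − 1.932)/(0.4125 − (-0.9945)) = 0.393.
μ = 1.932 − (-0.9945)·0.393 = 2.323.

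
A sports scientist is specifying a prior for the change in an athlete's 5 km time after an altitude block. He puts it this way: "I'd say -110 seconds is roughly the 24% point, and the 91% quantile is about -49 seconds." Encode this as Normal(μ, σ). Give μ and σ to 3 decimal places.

The p-quantile of Normal(μ,σ) is μ + z_p·σ, with z_{0.24} = -0.7063 and z_{0.91} = 1.341.
Eliminate σ: μ = (z₂·x₁ − z₁·x₂)/(z₂ − z₁) = (1.341·-110 − (-0.7063)·-49)/2.047 = -88.953.
Then σ = (x₂ − x₁)/(z₂ − z₁) = (-49 − -110)/2.047 = 29.799.

μ = -88.953, σ = 29.799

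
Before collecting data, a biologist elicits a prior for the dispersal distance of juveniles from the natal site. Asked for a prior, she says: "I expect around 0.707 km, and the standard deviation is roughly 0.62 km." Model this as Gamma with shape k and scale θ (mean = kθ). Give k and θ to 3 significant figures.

For Gamma(k, scale θ): mean = kθ, variance = kθ², so CV = 1/√k.
CV = SD/mean = 0.62/0.707 = 0.8769, hence k = 1/CV² = 1.3.
Then θ = mean/k = 0.707/1.3 = 0.544.

k ≈ 1.3, θ ≈ 0.544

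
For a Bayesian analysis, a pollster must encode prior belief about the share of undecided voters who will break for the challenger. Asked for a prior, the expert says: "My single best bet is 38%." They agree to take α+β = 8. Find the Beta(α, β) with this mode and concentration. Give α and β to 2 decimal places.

For α,β > 1 the Beta mode is (α−1)/(α+β−2). With α+β = 8, the mode is (α−1)/6.
Set (α−1)/6 = 0.38 → α = 1 + 0.38·6 = 3.28.
β = 8 − α = 4.72.

α = 3.28, β = 4.72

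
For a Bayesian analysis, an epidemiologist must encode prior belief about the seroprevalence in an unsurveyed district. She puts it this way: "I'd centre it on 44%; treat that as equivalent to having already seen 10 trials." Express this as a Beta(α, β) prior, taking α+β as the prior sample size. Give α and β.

α = 4.4, β = 5.6

Under the effective-sample-size interpretation, Beta(α, β) has prior mean α/(α+β) and prior sample size α+β.
So α+β = 10 and α/(α+β) = 0.44, giving α = 0.44·10 = 4.4 and β = 10 − 4.4 = 5.6.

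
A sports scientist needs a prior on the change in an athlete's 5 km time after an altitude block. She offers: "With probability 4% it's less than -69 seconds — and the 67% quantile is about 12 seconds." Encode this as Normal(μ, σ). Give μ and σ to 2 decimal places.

The p-quantile of Normal(μ,σ) is μ + z_p·σ, with z_{0.04} = -1.751 and z_{0.67} = 0.4399.
Eliminate σ: μ = (z₂·x₁ − z₁·x₂)/(z₂ − z₁) = (0.4399·-69 − (-1.751)·12)/2.191 = -4.27.
Then σ = (x₂ − x₁)/(z₂ − z₁) = (12 − -69)/2.191 = 36.98.

μ = -4.27, σ = 36.98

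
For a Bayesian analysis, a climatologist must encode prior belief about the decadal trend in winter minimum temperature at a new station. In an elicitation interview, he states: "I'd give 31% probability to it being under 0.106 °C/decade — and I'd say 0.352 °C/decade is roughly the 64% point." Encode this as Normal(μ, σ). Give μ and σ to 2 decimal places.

μ = 0.25, σ = 0.29

For Normal(μ,σ), the p-quantile is μ + z_p·σ. Here z_{0.31} = -0.4959, z_{0.64} = 0.3585.
So 0.106 = μ − 0.4959σ and 0.352 = μ + 0.3585σ.
Subtracting: σ = (0.352 − 0.106)/(0.3585 − (-0.4959)) = 0.29.
Then μ = 0.106 − (-0.4959)·0.29 = 0.25.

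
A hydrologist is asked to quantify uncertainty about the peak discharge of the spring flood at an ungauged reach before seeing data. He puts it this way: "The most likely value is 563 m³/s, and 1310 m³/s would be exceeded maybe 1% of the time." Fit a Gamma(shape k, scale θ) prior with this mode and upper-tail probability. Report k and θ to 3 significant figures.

k ≈ 7.68, θ ≈ 84.2

Gamma(k,θ) with k>1 has mode (k−1)θ, so θ = 563/(k−1).
Need P(X < 1310) = 0.99 with θ tied to k this way. Start at k = 2, θ = 563: P(X<1310) ≈ 0.675.
Too low — raise k to concentrate. Iterating converges to k ≈ 7.68.
Then θ = 563/(7.68−1) ≈ 84.2.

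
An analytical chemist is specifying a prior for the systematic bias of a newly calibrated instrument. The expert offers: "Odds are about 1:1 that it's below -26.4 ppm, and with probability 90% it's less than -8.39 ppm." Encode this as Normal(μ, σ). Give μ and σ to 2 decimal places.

The p-quantile of Normal(μ,σ) is μ + z_p·σ, with z_{0.5} = 0 and z_{0.9} = 1.282.
Eliminate σ: μ = (z₂·x₁ − z₁·x₂)/(z₂ − z₁) = (1.282·-26.4 − (0)·-8.39)/1.282 = -26.40.
Then σ = (x₂ − x₁)/(z₂ − z₁) = (-8.39 − -26.4)/1.282 = 14.05.

μ = -26.40, σ = 14.05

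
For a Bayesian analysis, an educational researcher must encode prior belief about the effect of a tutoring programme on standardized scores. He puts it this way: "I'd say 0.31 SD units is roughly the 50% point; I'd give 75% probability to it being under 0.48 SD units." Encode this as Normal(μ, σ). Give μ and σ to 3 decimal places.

The p-quantile of Normal(μ,σ) is μ + z_p·σ, with z_{0.5} = 0 and z_{0.75} = 0.6745.
Eliminate σ: μ = (z₂·x₁ − z₁·x₂)/(z₂ − z₁) = (0.6745·0.31 − (0)·0.48)/0.6745 = 0.310.
Then σ = (x₂ − x₁)/(z₂ − z₁) = (0.48 − 0.31)/0.6745 = 0.252.

μ = 0.310, σ = 0.252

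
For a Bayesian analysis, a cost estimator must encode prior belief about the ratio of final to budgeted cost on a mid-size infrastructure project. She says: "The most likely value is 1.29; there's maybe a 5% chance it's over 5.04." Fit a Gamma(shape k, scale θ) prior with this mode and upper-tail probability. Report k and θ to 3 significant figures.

k ≈ 2.36, θ ≈ 0.947

Gamma(k,θ) with k>1 has mode (k−1)θ, so θ = 1.29/(k−1).
Need P(X < 5.04) = 0.95 with θ tied to k this way. Start at k = 2, θ = 1.29: P(X<5.04) ≈ 0.901.
Too low — raise k to concentrate. Iterating converges to k ≈ 2.36.
Then θ = 1.29/(2.36−1) ≈ 0.947.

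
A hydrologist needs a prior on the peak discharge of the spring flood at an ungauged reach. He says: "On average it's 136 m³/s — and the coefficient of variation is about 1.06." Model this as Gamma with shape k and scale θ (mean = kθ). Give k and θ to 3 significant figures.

For Gamma(k, scale θ): mean = kθ, variance = kθ², so CV = 1/√k.
CV = 1.06, hence k = 1/CV² = 0.89.
Then θ = mean/k = 136/0.89 = 153.

k ≈ 0.89, θ ≈ 153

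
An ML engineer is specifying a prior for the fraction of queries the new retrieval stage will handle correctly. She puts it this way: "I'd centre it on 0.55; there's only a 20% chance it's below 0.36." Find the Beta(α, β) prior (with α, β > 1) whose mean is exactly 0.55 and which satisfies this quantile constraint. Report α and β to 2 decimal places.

With mean 0.55 fixed, write α = 0.55s, β = 0.45s where s = α+β.
Need P(θ < 0.36) = 0.2 under Beta(0.55s, 0.45s). Normal approximation: (q−m)/√(m(1−m)/s) ≈ z_{0.2} = -0.842, so s ≈ 0.55·0.45·(-0.842)²/(0.36−0.55)² = 4.9.
At s = 4.9: P(θ<0.36) ≈ 0.200. Adjusting to match 0.2 gives s ≈ 4.88.
So α = 0.55·4.88 ≈ 2.68, β = 0.45·4.88 ≈ 2.19.

α ≈ 2.68, β ≈ 2.19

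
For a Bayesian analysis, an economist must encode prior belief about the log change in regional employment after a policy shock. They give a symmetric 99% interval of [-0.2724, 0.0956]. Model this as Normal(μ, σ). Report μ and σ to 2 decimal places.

A symmetric 99% interval runs μ ± z·σ with z = 2.576.
Half-width = 0.184, so σ = 0.184/2.576 = 0.07.
μ is the interval midpoint, -0.09.

μ = -0.09, σ = 0.07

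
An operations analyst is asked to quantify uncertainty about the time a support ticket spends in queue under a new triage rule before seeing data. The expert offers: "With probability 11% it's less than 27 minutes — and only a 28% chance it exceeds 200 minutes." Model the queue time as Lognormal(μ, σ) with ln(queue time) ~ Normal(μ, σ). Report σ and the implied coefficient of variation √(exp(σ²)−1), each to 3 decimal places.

σ ≈ 1.107, CV ≈ 1.550

If T ~ Lognormal(μ,σ) then ln T ~ Normal(μ,σ), so the p-quantile of ln T is μ + z_p·σ.
ln(27) = 3.296 and ln(200) = 5.298; z_{0.11} = -1.227, z_{0.72} = 0.5828.
σ = (5.298 − 3.296)/(0.5828 − (-1.227)) = 1.107.
μ = 3.296 − (-1.227)·1.107 = 4.653.
CV = √(exp(σ²)−1) = √(exp(1.2248)−1) = 1.550.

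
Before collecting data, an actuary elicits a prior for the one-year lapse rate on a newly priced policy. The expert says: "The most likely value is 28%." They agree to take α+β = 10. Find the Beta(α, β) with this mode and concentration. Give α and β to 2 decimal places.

For α,β > 1 the Beta mode is (α−1)/(α+β−2). With α+β = 10, the mode is (α−1)/8.
Set (α−1)/8 = 0.28 → α = 1 + 0.28·8 = 3.24.
β = 10 − α = 6.76.

α = 3.24, β = 6.76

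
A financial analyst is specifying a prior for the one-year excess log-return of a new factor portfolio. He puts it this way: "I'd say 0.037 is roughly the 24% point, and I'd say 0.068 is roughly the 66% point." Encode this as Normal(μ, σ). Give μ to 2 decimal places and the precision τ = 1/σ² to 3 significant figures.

μ = 0.06, τ = 1300

The p-quantile of Normal(μ,σ) is μ + z_p·σ, with z_{0.24} = -0.7063 and z_{0.66} = 0.4125.
Eliminate σ: μ = (z₂·x₁ − z₁·x₂)/(z₂ − z₁) = (0.4125·0.037 − (-0.7063)·0.068)/1.119 = 0.06.
Then σ = (x₂ − x₁)/(z₂ − z₁) = (0.068 − 0.037)/1.119 = 0.03.
Precision τ = 1/σ² = 1/0.02771² = 1300.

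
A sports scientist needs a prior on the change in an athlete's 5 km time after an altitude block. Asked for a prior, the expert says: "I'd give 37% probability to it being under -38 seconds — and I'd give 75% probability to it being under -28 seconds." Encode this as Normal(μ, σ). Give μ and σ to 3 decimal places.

μ = -34.702, σ = 9.937

The p-quantile of Normal(μ,σ) is μ + z_p·σ, with z_{0.37} = -0.3319 and z_{0.75} = 0.6745.
Eliminate σ: μ = (z₂·x₁ − z₁·x₂)/(z₂ − z₁) = (0.6745·-38 − (-0.3319)·-28)/1.006 = -34.702.
Then σ = (x₂ − x₁)/(z₂ − z₁) = (-28 − -38)/1.006 = 9.937.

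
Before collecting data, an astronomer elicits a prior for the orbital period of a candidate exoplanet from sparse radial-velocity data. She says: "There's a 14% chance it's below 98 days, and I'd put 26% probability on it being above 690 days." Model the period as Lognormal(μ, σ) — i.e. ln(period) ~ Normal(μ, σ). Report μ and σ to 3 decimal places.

If T ~ Lognormal(μ,σ) then ln T ~ Normal(μ,σ), so the p-quantile of ln T is μ + z_p·σ.
ln(98) = 4.585 and ln(690) = 6.537; z_{0.14} = -1.08, z_{0.74} = 0.6433.
σ = (6.537 − 4.585)/(0.6433 − (-1.08)) = 1.132.
μ = 4.585 − (-1.08)·1.132 = 5.808.

μ ≈ 5.808, σ ≈ 1.132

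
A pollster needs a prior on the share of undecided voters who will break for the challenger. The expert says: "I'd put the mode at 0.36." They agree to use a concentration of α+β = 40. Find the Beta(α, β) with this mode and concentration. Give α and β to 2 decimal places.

α = 14.68, β = 25.32

For α,β > 1 the Beta mode is (α−1)/(α+β−2). With α+β = 40, the mode is (α−1)/38.
Set (α−1)/38 = 0.36 → α = 1 + 0.36·38 = 14.68.
β = 40 − α = 25.32.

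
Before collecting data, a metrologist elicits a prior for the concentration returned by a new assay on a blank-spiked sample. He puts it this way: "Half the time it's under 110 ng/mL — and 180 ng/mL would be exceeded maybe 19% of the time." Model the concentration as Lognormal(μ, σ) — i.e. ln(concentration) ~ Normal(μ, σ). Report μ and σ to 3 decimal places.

μ ≈ 4.700, σ ≈ 0.561

If T ~ Lognormal(μ,σ) then ln T ~ Normal(μ,σ), so the p-quantile of ln T is μ + z_p·σ.
ln(110) = 4.7 and ln(180) = 5.193; z_{0.5} = 0, z_{0.81} = 0.8779.
σ = (5.193 − 4.7)/(0.8779 − (0)) = 0.561.
μ = 4.7 − (0)·0.561 = 4.700.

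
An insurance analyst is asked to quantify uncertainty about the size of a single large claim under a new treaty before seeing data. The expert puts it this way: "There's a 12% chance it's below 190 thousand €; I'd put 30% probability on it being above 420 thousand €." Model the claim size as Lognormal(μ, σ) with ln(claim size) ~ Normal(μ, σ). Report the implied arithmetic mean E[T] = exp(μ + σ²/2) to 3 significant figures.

If T ~ Lognormal(μ,σ) then ln T ~ Normal(μ,σ), so the p-quantile of ln T is μ + z_p·σ.
ln(190) = 5.247 and ln(420) = 6.04; z_{0.12} = -1.175, z_{0.7} = 0.5244.
σ = (6.04 − 5.247)/(0.5244 − (-1.175)) = 0.467.
μ = 5.247 − (-1.175)·0.467 = 5.795.
E[T] = exp(μ + σ²/2) = exp(5.795 + 0.1089) = 367 thousand €.

E[T] ≈ 367 thousand €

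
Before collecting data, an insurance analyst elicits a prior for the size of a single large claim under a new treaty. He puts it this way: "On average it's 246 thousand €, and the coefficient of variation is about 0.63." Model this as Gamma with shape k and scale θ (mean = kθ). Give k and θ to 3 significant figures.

k ≈ 2.52, θ ≈ 97.6

For Gamma(k, scale θ): mean = kθ, variance = kθ², so CV = 1/√k.
CV = 0.63, hence k = 1/CV² = 2.52.
Then θ = mean/k = 246/2.52 = 97.6.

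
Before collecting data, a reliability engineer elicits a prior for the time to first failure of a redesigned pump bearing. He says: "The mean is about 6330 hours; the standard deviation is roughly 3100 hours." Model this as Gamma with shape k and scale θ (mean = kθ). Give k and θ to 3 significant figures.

For Gamma(k, scale θ): mean = kθ, variance = kθ², so CV = 1/√k.
CV = SD/mean = 3100/6330 = 0.4897, hence k = 1/CV² = 4.17.
Then θ = mean/k = 6330/4.17 = 1520.

k ≈ 4.17, θ ≈ 1520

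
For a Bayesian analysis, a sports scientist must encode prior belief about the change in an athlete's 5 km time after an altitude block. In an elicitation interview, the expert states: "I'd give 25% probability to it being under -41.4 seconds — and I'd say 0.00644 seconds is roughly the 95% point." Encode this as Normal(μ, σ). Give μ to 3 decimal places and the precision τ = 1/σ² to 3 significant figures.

μ = -29.359, τ = 0.00314

For Normal(μ,σ), the p-quantile is μ + z_p·σ. Here z_{0.25} = -0.6745, z_{0.95} = 1.645.
So -41.4 = μ − 0.6745σ and 0.00644 = μ + 1.645σ.
Subtracting: σ = (0.00644 − -41.4)/(1.645 − (-0.6745)) = 17.853.
Then μ = -41.4 − (-0.6745)·17.853 = -29.359.
Precision τ = 1/σ² = 1/17.85² = 0.00314.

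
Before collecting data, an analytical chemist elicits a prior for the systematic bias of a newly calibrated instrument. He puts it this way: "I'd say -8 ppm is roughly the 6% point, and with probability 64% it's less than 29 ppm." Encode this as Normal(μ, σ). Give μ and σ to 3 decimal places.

μ = 22.068, σ = 19.339

The p-quantile of Normal(μ,σ) is μ + z_p·σ, with z_{0.06} = -1.555 and z_{0.64} = 0.3585.
Eliminate σ: μ = (z₂·x₁ − z₁·x₂)/(z₂ − z₁) = (0.3585·-8 − (-1.555)·29)/1.913 = 22.068.
Then σ = (x₂ − x₁)/(z₂ − z₁) = (29 − -8)/1.913 = 19.339.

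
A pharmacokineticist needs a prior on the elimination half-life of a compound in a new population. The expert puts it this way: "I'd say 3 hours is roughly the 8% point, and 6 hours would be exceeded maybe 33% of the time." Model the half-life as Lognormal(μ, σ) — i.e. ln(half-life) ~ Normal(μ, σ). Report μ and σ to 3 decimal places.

If T ~ Lognormal(μ,σ) then ln T ~ Normal(μ,σ), so the p-quantile of ln T is μ + z_p·σ.
ln(3) = 1.099 and ln(6) = 1.792; z_{0.08} = -1.405, z_{0.67} = 0.4399.
σ = (1.792 − 1.099)/(0.4399 − (-1.405)) = 0.376.
μ = 1.099 − (-1.405)·0.376 = 1.626.

μ ≈ 1.626, σ ≈ 0.376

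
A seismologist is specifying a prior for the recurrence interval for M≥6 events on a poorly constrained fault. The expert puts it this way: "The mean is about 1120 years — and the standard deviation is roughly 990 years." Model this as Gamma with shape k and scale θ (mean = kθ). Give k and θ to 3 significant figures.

For Gamma(k, scale θ): mean = kθ, variance = kθ², so CV = 1/√k.
CV = SD/mean = 990/1120 = 0.8839, hence k = 1/CV² = 1.28.
Then θ = mean/k = 1120/1.28 = 875.

k ≈ 1.28, θ ≈ 875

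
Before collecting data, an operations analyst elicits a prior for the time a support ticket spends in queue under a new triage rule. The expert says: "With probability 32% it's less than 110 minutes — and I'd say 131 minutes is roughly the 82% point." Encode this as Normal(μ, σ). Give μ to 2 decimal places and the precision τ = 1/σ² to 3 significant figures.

The p-quantile of Normal(μ,σ) is μ + z_p·σ, with z_{0.32} = -0.4677 and z_{0.82} = 0.9154.
Eliminate σ: μ = (z₂·x₁ − z₁·x₂)/(z₂ − z₁) = (0.9154·110 − (-0.4677)·131)/1.383 = 117.10.
Then σ = (x₂ − x₁)/(z₂ − z₁) = (131 − 110)/1.383 = 15.18.
Precision τ = 1/σ² = 1/15.18² = 0.00434.

μ = 117.10, τ = 0.00434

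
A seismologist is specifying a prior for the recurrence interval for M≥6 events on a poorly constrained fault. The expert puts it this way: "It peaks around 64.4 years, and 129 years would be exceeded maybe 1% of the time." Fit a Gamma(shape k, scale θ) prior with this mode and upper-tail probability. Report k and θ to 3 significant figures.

k ≈ 11.2, θ ≈ 6.33

Gamma(k,θ) with k>1 has mode (k−1)θ, so θ = 64.4/(k−1).
Need P(X < 129) = 0.99 with θ tied to k this way. Start at k = 2, θ = 64.4: P(X<129) ≈ 0.595.
Too low — raise k to concentrate. Iterating converges to k ≈ 11.2.
Then θ = 64.4/(11.2−1) ≈ 6.33.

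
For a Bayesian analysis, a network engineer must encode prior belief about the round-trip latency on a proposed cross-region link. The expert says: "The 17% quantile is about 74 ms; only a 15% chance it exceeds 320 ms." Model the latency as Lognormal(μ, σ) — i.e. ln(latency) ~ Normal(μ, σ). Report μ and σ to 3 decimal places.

μ ≈ 5.006, σ ≈ 0.736

If T ~ Lognormal(μ,σ) then ln T ~ Normal(μ,σ), so the p-quantile of ln T is μ + z_p·σ.
ln(74) = 4.304 and ln(320) = 5.768; z_{0.17} = -0.9542, z_{0.85} = 1.036.
σ = (5.768 − 4.304)/(1.036 − (-0.9542)) = 0.736.
μ = 4.304 − (-0.9542)·0.736 = 5.006.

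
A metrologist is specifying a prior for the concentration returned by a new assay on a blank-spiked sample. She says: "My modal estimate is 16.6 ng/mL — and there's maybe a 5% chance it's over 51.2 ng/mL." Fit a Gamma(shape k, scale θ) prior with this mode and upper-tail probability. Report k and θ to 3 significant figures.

Gamma(k,θ) with k>1 has mode (k−1)θ, so θ = 16.6/(k−1).
Need P(X < 51.2) = 0.95 with θ tied to k this way. Start at k = 2, θ = 16.6: P(X<51.2) ≈ 0.813.
Too low — raise k to concentrate. Iterating converges to k ≈ 3.08.
Then θ = 16.6/(3.08−1) ≈ 7.98.

k ≈ 3.08, θ ≈ 7.98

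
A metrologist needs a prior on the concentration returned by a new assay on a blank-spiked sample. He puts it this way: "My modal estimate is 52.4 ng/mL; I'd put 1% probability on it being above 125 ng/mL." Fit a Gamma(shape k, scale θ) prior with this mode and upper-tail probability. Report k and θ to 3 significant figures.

Gamma(k,θ) with k>1 has mode (k−1)θ, so θ = 52.4/(k−1).
Need P(X < 125) = 0.99 with θ tied to k this way. Start at k = 2, θ = 52.4: P(X<125) ≈ 0.688.
Too low — raise k to concentrate. Iterating converges to k ≈ 7.27.
Then θ = 52.4/(7.27−1) ≈ 8.35.

k ≈ 7.27, θ ≈ 8.35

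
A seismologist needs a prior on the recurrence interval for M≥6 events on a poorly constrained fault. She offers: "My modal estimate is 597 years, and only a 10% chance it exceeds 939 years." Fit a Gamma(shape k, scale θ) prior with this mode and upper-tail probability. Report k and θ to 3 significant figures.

Gamma(k,θ) with k>1 has mode (k−1)θ, so θ = 597/(k−1).
Need P(X < 939) = 0.9 with θ tied to k this way. Start at k = 2, θ = 597: P(X<939) ≈ 0.466.
Too low — raise k to concentrate. Iterating converges to k ≈ 10.1.
Then θ = 597/(10.1−1) ≈ 65.3.

k ≈ 10.1, θ ≈ 65.3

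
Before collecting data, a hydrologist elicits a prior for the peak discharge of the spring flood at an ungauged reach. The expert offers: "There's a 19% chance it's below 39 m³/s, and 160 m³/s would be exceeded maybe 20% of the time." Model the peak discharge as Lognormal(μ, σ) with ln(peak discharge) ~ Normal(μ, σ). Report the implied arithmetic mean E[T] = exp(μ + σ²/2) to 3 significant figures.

E[T] ≈ 112 m³/s

If T ~ Lognormal(μ,σ) then ln T ~ Normal(μ,σ), so the p-quantile of ln T is μ + z_p·σ.
ln(39) = 3.664 and ln(160) = 5.075; z_{0.19} = -0.8779, z_{0.8} = 0.8416.
σ = (5.075 − 3.664)/(0.8416 − (-0.8779)) = 0.821.
μ = 3.664 − (-0.8779)·0.821 = 4.384.
E[T] = exp(μ + σ²/2) = exp(4.384 + 0.3370) = 112 m³/s.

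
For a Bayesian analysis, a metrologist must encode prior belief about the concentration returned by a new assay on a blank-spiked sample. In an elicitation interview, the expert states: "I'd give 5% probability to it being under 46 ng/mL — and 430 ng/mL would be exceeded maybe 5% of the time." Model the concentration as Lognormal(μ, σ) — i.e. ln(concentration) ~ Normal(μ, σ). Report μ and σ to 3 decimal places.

If T ~ Lognormal(μ,σ) then ln T ~ Normal(μ,σ), so the p-quantile of ln T is μ + z_p·σ.
ln(46) = 3.829 and ln(430) = 6.064; z_{0.05} = -1.645, z_{0.95} = 1.645.
σ = (6.064 − 3.829)/(1.645 − (-1.645)) = 0.679.
μ = 3.829 − (-1.645)·0.679 = 4.946.

μ ≈ 4.946, σ ≈ 0.679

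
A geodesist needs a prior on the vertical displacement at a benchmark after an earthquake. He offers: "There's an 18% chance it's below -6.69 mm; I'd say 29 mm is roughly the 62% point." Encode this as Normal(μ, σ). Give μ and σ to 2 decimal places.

The p-quantile of Normal(μ,σ) is μ + z_p·σ, with z_{0.18} = -0.9154 and z_{0.62} = 0.3055.
Eliminate σ: μ = (z₂·x₁ − z₁·x₂)/(z₂ − z₁) = (0.3055·-6.69 − (-0.9154)·29)/1.221 = 20.07.
Then σ = (x₂ − x₁)/(z₂ − z₁) = (29 − -6.69)/1.221 = 29.23.

μ = 20.07, σ = 29.23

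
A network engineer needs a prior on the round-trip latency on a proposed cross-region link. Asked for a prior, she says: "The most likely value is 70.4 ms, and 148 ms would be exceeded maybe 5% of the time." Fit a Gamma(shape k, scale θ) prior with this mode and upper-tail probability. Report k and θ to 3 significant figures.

k ≈ 6, θ ≈ 14.1

Gamma(k,θ) with k>1 has mode (k−1)θ, so θ = 70.4/(k−1).
Need P(X < 148) = 0.95 with θ tied to k this way. Start at k = 2, θ = 70.4: P(X<148) ≈ 0.621.
Too low — raise k to concentrate. Iterating converges to k ≈ 6.
Then θ = 70.4/(6−1) ≈ 14.1.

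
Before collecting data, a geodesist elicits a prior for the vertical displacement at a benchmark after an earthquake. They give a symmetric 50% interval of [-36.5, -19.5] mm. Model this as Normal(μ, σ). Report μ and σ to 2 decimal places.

μ = -28.00, σ = 12.60

A symmetric 50% interval runs μ ± z·σ with z = 0.6745.
Half-width = 8.5, so σ = 8.5/0.6745 = 12.60.
μ is the interval midpoint, -28.00.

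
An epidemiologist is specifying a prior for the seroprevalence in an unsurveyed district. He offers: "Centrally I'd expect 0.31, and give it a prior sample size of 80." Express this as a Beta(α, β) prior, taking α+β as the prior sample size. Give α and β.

α = 24.8, β = 55.2

Under the effective-sample-size interpretation, Beta(α, β) has prior mean α/(α+β) and prior sample size α+β.
So α+β = 80 and α/(α+β) = 0.31, giving α = 0.31·80 = 24.8 and β = 80 − 24.8 = 55.2.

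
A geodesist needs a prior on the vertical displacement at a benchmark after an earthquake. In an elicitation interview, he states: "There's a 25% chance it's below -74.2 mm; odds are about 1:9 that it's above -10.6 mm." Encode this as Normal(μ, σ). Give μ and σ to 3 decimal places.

For Normal(μ,σ), the p-quantile is μ + z_p·σ. Here z_{0.25} = -0.6745, z_{0.9} = 1.282.
So -74.2 = μ − 0.6745σ and -10.6 = μ + 1.282σ.
Subtracting: σ = (-10.6 − -74.2)/(1.282 − (-0.6745)) = 32.515.
Then μ = -74.2 − (-0.6745)·32.515 = -52.269.

μ = -52.269, σ = 32.515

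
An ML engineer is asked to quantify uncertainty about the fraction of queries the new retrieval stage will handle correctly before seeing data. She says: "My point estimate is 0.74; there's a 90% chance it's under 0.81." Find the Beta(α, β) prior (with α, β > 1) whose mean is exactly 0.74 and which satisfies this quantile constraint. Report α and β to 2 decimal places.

With mean 0.74 fixed, write α = 0.74s, β = 0.26s where s = α+β.
Need P(θ < 0.81) = 0.9 under Beta(0.74s, 0.26s). Normal approximation: (q−m)/√(m(1−m)/s) ≈ z_{0.9} = 1.28, so s ≈ 0.74·0.26·(1.28)²/(0.81−0.74)² = 64.5.
At s = 64.5: P(θ<0.81) ≈ 0.907. Adjusting to match 0.9 gives s ≈ 60.72.
So α = 0.74·60.72 ≈ 44.93, β = 0.26·60.72 ≈ 15.79.

α ≈ 44.93, β ≈ 15.79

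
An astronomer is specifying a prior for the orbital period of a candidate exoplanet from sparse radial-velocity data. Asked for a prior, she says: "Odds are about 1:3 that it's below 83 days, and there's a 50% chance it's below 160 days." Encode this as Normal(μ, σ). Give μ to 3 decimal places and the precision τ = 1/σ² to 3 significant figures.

For Normal(μ,σ), the p-quantile is μ + z_p·σ. Here z_{0.25} = -0.6745, z_{0.5} = 0.
So 83 = μ − 0.6745σ and 160 = μ + 0σ.
Subtracting: σ = (160 − 83)/(0 − (-0.6745)) = 114.160.
Then μ = 83 − (-0.6745)·114.160 = 160.000.
Precision τ = 1/σ² = 1/114.2² = 7.67e-05.

μ = 160.000, τ = 7.67e-05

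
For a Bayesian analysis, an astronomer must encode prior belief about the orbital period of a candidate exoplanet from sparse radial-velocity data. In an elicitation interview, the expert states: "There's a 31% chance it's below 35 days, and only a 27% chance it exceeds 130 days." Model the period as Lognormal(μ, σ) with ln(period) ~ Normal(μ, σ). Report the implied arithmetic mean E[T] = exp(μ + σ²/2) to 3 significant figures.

If T ~ Lognormal(μ,σ) then ln T ~ Normal(μ,σ), so the p-quantile of ln T is μ + z_p·σ.
ln(35) = 3.555 and ln(130) = 4.868; z_{0.31} = -0.4959, z_{0.73} = 0.6128.
σ = (4.868 − 3.555)/(0.6128 − (-0.4959)) = 1.184.
μ = 3.555 − (-0.4959)·1.184 = 4.142.
E[T] = exp(μ + σ²/2) = exp(4.142 + 0.7004) = 127 days.

E[T] ≈ 127 days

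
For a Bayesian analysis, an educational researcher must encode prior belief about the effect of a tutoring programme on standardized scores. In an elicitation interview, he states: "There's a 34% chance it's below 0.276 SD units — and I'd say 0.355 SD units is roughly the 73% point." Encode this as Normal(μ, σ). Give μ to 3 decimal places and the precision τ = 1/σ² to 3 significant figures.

The p-quantile of Normal(μ,σ) is μ + z_p·σ, with z_{0.34} = -0.4125 and z_{0.73} = 0.6128.
Eliminate σ: μ = (z₂·x₁ − z₁·x₂)/(z₂ − z₁) = (0.6128·0.276 − (-0.4125)·0.355)/1.025 = 0.308.
Then σ = (x₂ − x₁)/(z₂ − z₁) = (0.355 − 0.276)/1.025 = 0.077.
Precision τ = 1/σ² = 1/0.07705² = 168.

μ = 0.308, τ = 168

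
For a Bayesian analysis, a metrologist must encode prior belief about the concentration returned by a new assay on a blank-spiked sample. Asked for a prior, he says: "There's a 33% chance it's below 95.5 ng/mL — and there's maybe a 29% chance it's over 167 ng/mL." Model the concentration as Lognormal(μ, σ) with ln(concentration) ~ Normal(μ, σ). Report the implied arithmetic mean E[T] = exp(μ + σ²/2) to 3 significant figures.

E[T] ≈ 143 ng/mL

If T ~ Lognormal(μ,σ) then ln T ~ Normal(μ,σ), so the p-quantile of ln T is μ + z_p·σ.
ln(95.5) = 4.559 and ln(167) = 5.118; z_{0.33} = -0.4399, z_{0.71} = 0.5534.
σ = (5.118 − 4.559)/(0.5534 − (-0.4399)) = 0.563.
μ = 4.559 − (-0.4399)·0.563 = 4.807.
E[T] = exp(μ + σ²/2) = exp(4.807 + 0.1583) = 143 ng/mL.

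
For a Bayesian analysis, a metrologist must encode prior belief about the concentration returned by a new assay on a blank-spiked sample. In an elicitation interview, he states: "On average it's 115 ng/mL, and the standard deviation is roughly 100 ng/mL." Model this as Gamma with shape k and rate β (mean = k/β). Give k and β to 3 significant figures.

k ≈ 1.32, β ≈ 0.0115

For Gamma(k, rate β): mean = k/β, variance = k/β², so CV = 1/√k.
CV = SD/mean = 100/115 = 0.8696, hence k = 1/CV² = 1.32.
Then β = k/mean = 1.32/115 = 0.0115.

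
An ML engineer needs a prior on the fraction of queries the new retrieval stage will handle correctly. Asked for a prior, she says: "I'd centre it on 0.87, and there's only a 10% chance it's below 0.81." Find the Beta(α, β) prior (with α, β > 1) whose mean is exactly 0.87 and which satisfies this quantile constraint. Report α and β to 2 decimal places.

With mean 0.87 fixed, write α = 0.87s, β = 0.13s where s = α+β.
Need P(θ < 0.81) = 0.1 under Beta(0.87s, 0.13s). Normal approximation: (q−m)/√(m(1−m)/s) ≈ z_{0.1} = -1.28, so s ≈ 0.87·0.13·(-1.28)²/(0.81−0.87)² = 51.6.
At s = 51.6: P(θ<0.81) ≈ 0.107. Adjusting to match 0.1 gives s ≈ 55.23.
So α = 0.87·55.23 ≈ 48.05, β = 0.13·55.23 ≈ 7.18.

α ≈ 48.05, β ≈ 7.18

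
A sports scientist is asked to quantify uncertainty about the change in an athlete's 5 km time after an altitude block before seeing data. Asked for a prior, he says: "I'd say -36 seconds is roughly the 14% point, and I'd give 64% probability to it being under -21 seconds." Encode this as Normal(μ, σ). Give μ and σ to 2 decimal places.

μ = -24.74, σ = 10.43

For Normal(μ,σ), the p-quantile is μ + z_p·σ. Here z_{0.14} = -1.08, z_{0.64} = 0.3585.
So -36 = μ − 1.08σ and -21 = μ + 0.3585σ.
Subtracting: σ = (-21 − -36)/(0.3585 − (-1.08)) = 10.43.
Then μ = -36 − (-1.08)·10.43 = -24.74.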